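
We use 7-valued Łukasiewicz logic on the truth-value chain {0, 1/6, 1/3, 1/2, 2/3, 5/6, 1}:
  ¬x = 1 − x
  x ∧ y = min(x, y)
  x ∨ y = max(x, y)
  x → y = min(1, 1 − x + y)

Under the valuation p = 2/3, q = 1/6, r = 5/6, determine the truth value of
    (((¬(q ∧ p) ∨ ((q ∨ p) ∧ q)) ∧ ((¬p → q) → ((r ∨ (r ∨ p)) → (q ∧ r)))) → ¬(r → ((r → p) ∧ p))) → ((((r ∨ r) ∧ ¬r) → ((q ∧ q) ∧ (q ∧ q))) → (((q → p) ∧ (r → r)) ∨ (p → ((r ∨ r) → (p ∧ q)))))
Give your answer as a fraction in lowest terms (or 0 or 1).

q ∧ p = 1/6 ∧ 2/3 = 1/6
¬(q ∧ p) = ¬1/6 = 5/6
q ∨ p = 1/6 ∨ 2/3 = 2/3
(q ∨ p) ∧ q = 2/3 ∧ 1/6 = 1/6
¬(q ∧ p) ∨ ((q ∨ p) ∧ q) = 5/6 ∨ 1/6 = 5/6
¬p = ¬2/3 = 1/3
¬p → q = 1/3 → 1/6 = 5/6
r ∨ p = 5/6 ∨ 2/3 = 5/6
r ∨ (r ∨ p) = 5/6 ∨ 5/6 = 5/6
q ∧ r = 1/6 ∧ 5/6 = 1/6
(r ∨ (r ∨ p)) → (q ∧ r) = 5/6 → 1/6 = 1/3
(¬p → q) → ((r ∨ (r ∨ p)) → (q ∧ r)) = 5/6 → 1/3 = 1/2
(¬(q ∧ p) ∨ ((q ∨ p) ∧ q)) ∧ ((¬p → q) → ((r ∨ (r ∨ p)) → (q ∧ r))) = 5/6 ∧ 1/2 = 1/2
r → p = 5/6 → 2/3 = 5/6
(r → p) ∧ p = 5/6 ∧ 2/3 = 2/3
r → ((r → p) ∧ p) = 5/6 → 2/3 = 5/6
¬(r → ((r → p) ∧ p)) = ¬5/6 = 1/6
((¬(q ∧ p) ∨ ((q ∨ p) ∧ q)) ∧ ((¬p → q) → ((r ∨ (r ∨ p)) → (q ∧ r)))) → ¬(r → ((r → p) ∧ p)) = 1/2 → 1/6 = 2/3
r ∨ r = 5/6 ∨ 5/6 = 5/6
¬r = ¬5/6 = 1/6
(r ∨ r) ∧ ¬r = 5/6 ∧ 1/6 = 1/6
q ∧ q = 1/6 ∧ 1/6 = 1/6
q ∧ q = 1/6 ∧ 1/6 = 1/6
(q ∧ q) ∧ (q ∧ q) = 1/6 ∧ 1/6 = 1/6
((r ∨ r) ∧ ¬r) → ((q ∧ q) ∧ (q ∧ q)) = 1/6 → 1/6 = 1
q → p = 1/6 → 2/3 = 1
r → r = 5/6 → 5/6 = 1
(q → p) ∧ (r → r) = 1 ∧ 1 = 1
r ∨ r = 5/6 ∨ 5/6 = 5/6
p ∧ q = 2/3 ∧ 1/6 = 1/6
(r ∨ r) → (p ∧ q) = 5/6 → 1/6 = 1/3
p → ((r ∨ r) → (p ∧ q)) = 2/3 → 1/3 = 2/3
((q → p) ∧ (r → r)) ∨ (p → ((r ∨ r) → (p ∧ q))) = 1 ∨ 2/3 = 1
(((r ∨ r) ∧ ¬r) → ((q ∧ q) ∧ (q ∧ q))) → (((q → p) ∧ (r → r)) ∨ (p → ((r ∨ r) → (p ∧ q)))) = 1 → 1 = 1
(((¬(q ∧ p) ∨ ((q ∨ p) ∧ q)) ∧ ((¬p → q) → ((r ∨ (r ∨ p)) → (q ∧ r)))) → ¬(r → ((r → p) ∧ p))) → ((((r ∨ r) ∧ ¬r) → ((q ∧ q) ∧ (q ∧ q))) → (((q → p) ∧ (r → r)) ∨ (p → ((r ∨ r) → (p ∧ q))))) = 2/3 → 1 = 1

1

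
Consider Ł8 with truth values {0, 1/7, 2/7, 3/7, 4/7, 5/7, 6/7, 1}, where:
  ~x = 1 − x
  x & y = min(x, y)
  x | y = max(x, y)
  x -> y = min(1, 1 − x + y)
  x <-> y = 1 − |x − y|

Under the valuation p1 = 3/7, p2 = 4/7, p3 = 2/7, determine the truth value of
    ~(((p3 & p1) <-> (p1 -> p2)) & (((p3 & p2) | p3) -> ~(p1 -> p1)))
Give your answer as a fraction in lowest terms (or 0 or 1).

5/7

p3 & p1 = 2/7 & 3/7 = 2/7
p1 -> p2 = 3/7 -> 4/7 = 1
(p3 & p1) <-> (p1 -> p2) = 2/7 <-> 1 = 2/7
p3 & p2 = 2/7 & 4/7 = 2/7
(p3 & p2) | p3 = 2/7 | 2/7 = 2/7
p1 -> p1 = 3/7 -> 3/7 = 1
~(p1 -> p1) = ~1 = 0
((p3 & p2) | p3) -> ~(p1 -> p1) = 2/7 -> 0 = 5/7
((p3 & p1) <-> (p1 -> p2)) & (((p3 & p2) | p3) -> ~(p1 -> p1)) = 2/7 & 5/7 = 2/7
~(((p3 & p1) <-> (p1 -> p2)) & (((p3 & p2) | p3) -> ~(p1 -> p1))) = ~2/7 = 5/7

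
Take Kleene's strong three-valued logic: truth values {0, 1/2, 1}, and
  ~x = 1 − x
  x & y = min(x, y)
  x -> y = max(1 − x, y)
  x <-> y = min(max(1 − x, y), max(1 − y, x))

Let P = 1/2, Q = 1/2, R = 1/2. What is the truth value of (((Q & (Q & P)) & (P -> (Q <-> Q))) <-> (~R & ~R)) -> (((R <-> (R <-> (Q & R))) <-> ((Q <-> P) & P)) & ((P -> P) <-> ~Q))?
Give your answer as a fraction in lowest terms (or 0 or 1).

Q & P = 1/2 & 1/2 = 1/2
Q & (Q & P) = 1/2 & 1/2 = 1/2
Q <-> Q = 1/2 <-> 1/2 = 1/2
P -> (Q <-> Q) = 1/2 -> 1/2 = 1/2
(Q & (Q & P)) & (P -> (Q <-> Q)) = 1/2 & 1/2 = 1/2
~R = ~1/2 = 1/2
~R = ~1/2 = 1/2
~R & ~R = 1/2 & 1/2 = 1/2
((Q & (Q & P)) & (P -> (Q <-> Q))) <-> (~R & ~R) = 1/2 <-> 1/2 = 1/2
Q & R = 1/2 & 1/2 = 1/2
R <-> (Q & R) = 1/2 <-> 1/2 = 1/2
R <-> (R <-> (Q & R)) = 1/2 <-> 1/2 = 1/2
Q <-> P = 1/2 <-> 1/2 = 1/2
(Q <-> P) & P = 1/2 & 1/2 = 1/2
(R <-> (R <-> (Q & R))) <-> ((Q <-> P) & P) = 1/2 <-> 1/2 = 1/2
P -> P = 1/2 -> 1/2 = 1/2
~Q = ~1/2 = 1/2
(P -> P) <-> ~Q = 1/2 <-> 1/2 = 1/2
((R <-> (R <-> (Q & R))) <-> ((Q <-> P) & P)) & ((P -> P) <-> ~Q) = 1/2 & 1/2 = 1/2
(((Q & (Q & P)) & (P -> (Q <-> Q))) <-> (~R & ~R)) -> (((R <-> (R <-> (Q & R))) <-> ((Q <-> P) & P)) & ((P -> P) <-> ~Q)) = 1/2 -> 1/2 = 1/2

1/2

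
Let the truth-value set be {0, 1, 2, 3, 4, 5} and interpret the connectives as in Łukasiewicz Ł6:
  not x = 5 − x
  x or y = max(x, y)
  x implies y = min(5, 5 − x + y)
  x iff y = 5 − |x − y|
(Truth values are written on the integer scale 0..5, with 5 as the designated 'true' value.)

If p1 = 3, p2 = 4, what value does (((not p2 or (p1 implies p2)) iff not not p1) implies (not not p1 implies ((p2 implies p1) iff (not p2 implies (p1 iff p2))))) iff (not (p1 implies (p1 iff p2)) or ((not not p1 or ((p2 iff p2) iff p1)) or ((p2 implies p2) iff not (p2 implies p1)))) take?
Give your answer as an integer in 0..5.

not p2 = not 4 = 1
p1 implies p2 = 3 implies 4 = 5
not p2 or (p1 implies p2) = 1 or 5 = 5
not p1 = not 3 = 2
not not p1 = not 2 = 3
(not p2 or (p1 implies p2)) iff not not p1 = 5 iff 3 = 3
not p1 = not 3 = 2
not not p1 = not 2 = 3
p2 implies p1 = 4 implies 3 = 4
not p2 = not 4 = 1
p1 iff p2 = 3 iff 4 = 4
not p2 implies (p1 iff p2) = 1 implies 4 = 5
(p2 implies p1) iff (not p2 implies (p1 iff p2)) = 4 iff 5 = 4
not not p1 implies ((p2 implies p1) iff (not p2 implies (p1 iff p2))) = 3 implies 4 = 5
((not p2 or (p1 implies p2)) iff not not p1) implies (not not p1 implies ((p2 implies p1) iff (not p2 implies (p1 iff p2)))) = 3 implies 5 = 5
p1 iff p2 = 3 iff 4 = 4
p1 implies (p1 iff p2) = 3 implies 4 = 5
not (p1 implies (p1 iff p2)) = not 5 = 0
not p1 = not 3 = 2
not not p1 = not 2 = 3
p2 iff p2 = 4 iff 4 = 5
(p2 iff p2) iff p1 = 5 iff 3 = 3
not not p1 or ((p2 iff p2) iff p1) = 3 or 3 = 3
p2 implies p2 = 4 implies 4 = 5
p2 implies p1 = 4 implies 3 = 4
not (p2 implies p1) = not 4 = 1
(p2 implies p2) iff not (p2 implies p1) = 5 iff 1 = 1
(not not p1 or ((p2 iff p2) iff p1)) or ((p2 implies p2) iff not (p2 implies p1)) = 3 or 1 = 3
not (p1 implies (p1 iff p2)) or ((not not p1 or ((p2 iff p2) iff p1)) or ((p2 implies p2) iff not (p2 implies p1))) = 0 or 3 = 3
(((not p2 or (p1 implies p2)) iff not not p1) implies (not not p1 implies ((p2 implies p1) iff (not p2 implies (p1 iff p2))))) iff (not (p1 implies (p1 iff p2)) or ((not not p1 or ((p2 iff p2) iff p1)) or ((p2 implies p2) iff not (p2 implies p1)))) = 5 iff 3 = 3

3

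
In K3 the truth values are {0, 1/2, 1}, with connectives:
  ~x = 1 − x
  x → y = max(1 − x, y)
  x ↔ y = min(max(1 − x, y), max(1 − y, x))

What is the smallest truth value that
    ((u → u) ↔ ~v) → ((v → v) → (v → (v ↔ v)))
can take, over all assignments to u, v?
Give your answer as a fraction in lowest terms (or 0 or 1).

1/2

Take u = 0, v = 1/2:
u → u = 0 → 0 = 1
~v = ~1/2 = 1/2
(u → u) ↔ ~v = 1 ↔ 1/2 = 1/2
v → v = 1/2 → 1/2 = 1/2
v ↔ v = 1/2 ↔ 1/2 = 1/2
v → (v ↔ v) = 1/2 → 1/2 = 1/2
(v → v) → (v → (v ↔ v)) = 1/2 → 1/2 = 1/2
((u → u) ↔ ~v) → ((v → v) → (v → (v ↔ v))) = 1/2 → 1/2 = 1/2
No assignment yields a value below 1/2, so this is the minimum.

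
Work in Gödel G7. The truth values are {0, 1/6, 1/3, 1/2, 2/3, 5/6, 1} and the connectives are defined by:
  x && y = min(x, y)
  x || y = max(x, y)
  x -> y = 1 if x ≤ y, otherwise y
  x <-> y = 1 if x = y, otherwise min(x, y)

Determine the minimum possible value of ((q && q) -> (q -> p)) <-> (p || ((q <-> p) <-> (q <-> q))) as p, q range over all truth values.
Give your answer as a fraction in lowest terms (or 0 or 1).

1/6

Take p = 1/6, q = 0:
q && q = 0 && 0 = 0
q -> p = 0 -> 1/6 = 1
(q && q) -> (q -> p) = 0 -> 1 = 1
q <-> p = 0 <-> 1/6 = 0
q <-> q = 0 <-> 0 = 1
(q <-> p) <-> (q <-> q) = 0 <-> 1 = 0
p || ((q <-> p) <-> (q <-> q)) = 1/6 || 0 = 1/6
((q && q) -> (q -> p)) <-> (p || ((q <-> p) <-> (q <-> q))) = 1 <-> 1/6 = 1/6
No assignment yields a value below 1/6, so this is the minimum.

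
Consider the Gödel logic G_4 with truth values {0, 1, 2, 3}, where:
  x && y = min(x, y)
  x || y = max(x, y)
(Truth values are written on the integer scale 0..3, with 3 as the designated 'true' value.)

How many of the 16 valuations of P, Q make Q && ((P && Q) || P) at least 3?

P = 0, Q = 0 ↦ 0  <
P = 0, Q = 1 ↦ 0  <
P = 0, Q = 2 ↦ 0  <
P = 0, Q = 3 ↦ 0  <
P = 1, Q = 0 ↦ 0  <
P = 1, Q = 1 ↦ 1  <
P = 1, Q = 2 ↦ 1  <
P = 1, Q = 3 ↦ 1  <
P = 2, Q = 0 ↦ 0  <
P = 2, Q = 1 ↦ 1  <
P = 2, Q = 2 ↦ 2  <
P = 2, Q = 3 ↦ 2  <
P = 3, Q = 0 ↦ 0  <
P = 3, Q = 1 ↦ 1  <
P = 3, Q = 2 ↦ 2  <
P = 3, Q = 3 ↦ 3  ≥
So 1 of the 16 assignments meets the threshold.

1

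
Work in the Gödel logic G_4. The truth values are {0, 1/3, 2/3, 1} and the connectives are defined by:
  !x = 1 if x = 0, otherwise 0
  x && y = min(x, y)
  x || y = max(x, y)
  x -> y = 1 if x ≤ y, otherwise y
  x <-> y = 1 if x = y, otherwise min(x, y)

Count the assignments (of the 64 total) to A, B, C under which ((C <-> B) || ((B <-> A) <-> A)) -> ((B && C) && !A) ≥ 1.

13

value 1: 13 assignments (counts)
value 2/3: 3 assignments
value 1/3: 5 assignments
value 0: 43 assignments
So 13 of the 64 assignments meet the threshold.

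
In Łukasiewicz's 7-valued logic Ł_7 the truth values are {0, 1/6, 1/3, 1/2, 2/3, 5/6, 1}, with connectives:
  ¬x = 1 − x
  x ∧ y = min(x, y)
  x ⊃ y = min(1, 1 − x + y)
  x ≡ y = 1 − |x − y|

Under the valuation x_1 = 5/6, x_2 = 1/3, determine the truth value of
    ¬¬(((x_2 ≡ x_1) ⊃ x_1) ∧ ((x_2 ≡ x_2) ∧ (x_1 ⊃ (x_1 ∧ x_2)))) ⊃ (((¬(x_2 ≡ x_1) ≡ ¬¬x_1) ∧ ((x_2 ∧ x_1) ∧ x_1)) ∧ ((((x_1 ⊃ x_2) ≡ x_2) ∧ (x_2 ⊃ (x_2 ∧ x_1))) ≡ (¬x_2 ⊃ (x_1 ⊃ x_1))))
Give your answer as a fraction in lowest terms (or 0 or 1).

5/6

x_2 ≡ x_1 = 1/3 ≡ 5/6 = 1/2
(x_2 ≡ x_1) ⊃ x_1 = 1/2 ⊃ 5/6 = 1
x_2 ≡ x_2 = 1/3 ≡ 1/3 = 1
x_1 ∧ x_2 = 5/6 ∧ 1/3 = 1/3
x_1 ⊃ (x_1 ∧ x_2) = 5/6 ⊃ 1/3 = 1/2
(x_2 ≡ x_2) ∧ (x_1 ⊃ (x_1 ∧ x_2)) = 1 ∧ 1/2 = 1/2
((x_2 ≡ x_1) ⊃ x_1) ∧ ((x_2 ≡ x_2) ∧ (x_1 ⊃ (x_1 ∧ x_2))) = 1 ∧ 1/2 = 1/2
¬(((x_2 ≡ x_1) ⊃ x_1) ∧ ((x_2 ≡ x_2) ∧ (x_1 ⊃ (x_1 ∧ x_2)))) = ¬1/2 = 1/2
¬¬(((x_2 ≡ x_1) ⊃ x_1) ∧ ((x_2 ≡ x_2) ∧ (x_1 ⊃ (x_1 ∧ x_2)))) = ¬1/2 = 1/2
x_2 ≡ x_1 = 1/3 ≡ 5/6 = 1/2
¬(x_2 ≡ x_1) = ¬1/2 = 1/2
¬x_1 = ¬5/6 = 1/6
¬¬x_1 = ¬1/6 = 5/6
¬(x_2 ≡ x_1) ≡ ¬¬x_1 = 1/2 ≡ 5/6 = 2/3
x_2 ∧ x_1 = 1/3 ∧ 5/6 = 1/3
(x_2 ∧ x_1) ∧ x_1 = 1/3 ∧ 5/6 = 1/3
(¬(x_2 ≡ x_1) ≡ ¬¬x_1) ∧ ((x_2 ∧ x_1) ∧ x_1) = 2/3 ∧ 1/3 = 1/3
x_1 ⊃ x_2 = 5/6 ⊃ 1/3 = 1/2
(x_1 ⊃ x_2) ≡ x_2 = 1/2 ≡ 1/3 = 5/6
x_2 ∧ x_1 = 1/3 ∧ 5/6 = 1/3
x_2 ⊃ (x_2 ∧ x_1) = 1/3 ⊃ 1/3 = 1
((x_1 ⊃ x_2) ≡ x_2) ∧ (x_2 ⊃ (x_2 ∧ x_1)) = 5/6 ∧ 1 = 5/6
¬x_2 = ¬1/3 = 2/3
x_1 ⊃ x_1 = 5/6 ⊃ 5/6 = 1
¬x_2 ⊃ (x_1 ⊃ x_1) = 2/3 ⊃ 1 = 1
(((x_1 ⊃ x_2) ≡ x_2) ∧ (x_2 ⊃ (x_2 ∧ x_1))) ≡ (¬x_2 ⊃ (x_1 ⊃ x_1)) = 5/6 ≡ 1 = 5/6
((¬(x_2 ≡ x_1) ≡ ¬¬x_1) ∧ ((x_2 ∧ x_1) ∧ x_1)) ∧ ((((x_1 ⊃ x_2) ≡ x_2) ∧ (x_2 ⊃ (x_2 ∧ x_1))) ≡ (¬x_2 ⊃ (x_1 ⊃ x_1))) = 1/3 ∧ 5/6 = 1/3
¬¬(((x_2 ≡ x_1) ⊃ x_1) ∧ ((x_2 ≡ x_2) ∧ (x_1 ⊃ (x_1 ∧ x_2)))) ⊃ (((¬(x_2 ≡ x_1) ≡ ¬¬x_1) ∧ ((x_2 ∧ x_1) ∧ x_1)) ∧ ((((x_1 ⊃ x_2) ≡ x_2) ∧ (x_2 ⊃ (x_2 ∧ x_1))) ≡ (¬x_2 ⊃ (x_1 ⊃ x_1)))) = 1/2 ⊃ 1/3 = 5/6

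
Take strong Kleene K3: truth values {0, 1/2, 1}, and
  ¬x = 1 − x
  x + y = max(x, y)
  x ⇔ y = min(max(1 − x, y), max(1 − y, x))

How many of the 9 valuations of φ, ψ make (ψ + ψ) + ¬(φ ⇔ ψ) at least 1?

φ = 0, ψ = 0 ↦ 0  <
φ = 0, ψ = 1/2 ↦ 1/2  <
φ = 0, ψ = 1 ↦ 1  ≥
φ = 1/2, ψ = 0 ↦ 1/2  <
φ = 1/2, ψ = 1/2 ↦ 1/2  <
φ = 1/2, ψ = 1 ↦ 1  ≥
φ = 1, ψ = 0 ↦ 1  ≥
φ = 1, ψ = 1/2 ↦ 1/2  <
φ = 1, ψ = 1 ↦ 1  ≥
So 4 of the 9 assignments meet the threshold.

4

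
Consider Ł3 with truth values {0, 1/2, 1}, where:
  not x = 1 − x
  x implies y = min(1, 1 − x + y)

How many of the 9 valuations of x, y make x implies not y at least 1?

6

x = 0, y = 0 ↦ 1  ≥
x = 0, y = 1/2 ↦ 1  ≥
x = 0, y = 1 ↦ 1  ≥
x = 1/2, y = 0 ↦ 1  ≥
x = 1/2, y = 1/2 ↦ 1  ≥
x = 1/2, y = 1 ↦ 1/2  <
x = 1, y = 0 ↦ 1  ≥
x = 1, y = 1/2 ↦ 1/2  <
x = 1, y = 1 ↦ 0  <
So 6 of the 9 assignments meet the threshold.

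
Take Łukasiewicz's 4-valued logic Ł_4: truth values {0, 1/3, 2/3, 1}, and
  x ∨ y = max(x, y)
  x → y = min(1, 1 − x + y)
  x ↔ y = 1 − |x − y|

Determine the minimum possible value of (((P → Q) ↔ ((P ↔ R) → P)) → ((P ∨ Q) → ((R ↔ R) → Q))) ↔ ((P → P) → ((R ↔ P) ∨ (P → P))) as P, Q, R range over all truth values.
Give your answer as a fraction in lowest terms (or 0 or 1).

Take P = 1/3, Q = 0, R = 0:
P → Q = 1/3 → 0 = 2/3
P ↔ R = 1/3 ↔ 0 = 2/3
(P ↔ R) → P = 2/3 → 1/3 = 2/3
(P → Q) ↔ ((P ↔ R) → P) = 2/3 ↔ 2/3 = 1
P ∨ Q = 1/3 ∨ 0 = 1/3
R ↔ R = 0 ↔ 0 = 1
(R ↔ R) → Q = 1 → 0 = 0
(P ∨ Q) → ((R ↔ R) → Q) = 1/3 → 0 = 2/3
((P → Q) ↔ ((P ↔ R) → P)) → ((P ∨ Q) → ((R ↔ R) → Q)) = 1 → 2/3 = 2/3
P → P = 1/3 → 1/3 = 1
R ↔ P = 0 ↔ 1/3 = 2/3
P → P = 1/3 → 1/3 = 1
(R ↔ P) ∨ (P → P) = 2/3 ∨ 1 = 1
(P → P) → ((R ↔ P) ∨ (P → P)) = 1 → 1 = 1
(((P → Q) ↔ ((P ↔ R) → P)) → ((P ∨ Q) → ((R ↔ R) → Q))) ↔ ((P → P) → ((R ↔ P) ∨ (P → P))) = 2/3 ↔ 1 = 2/3
No assignment yields a value below 2/3, so this is the minimum.

2/3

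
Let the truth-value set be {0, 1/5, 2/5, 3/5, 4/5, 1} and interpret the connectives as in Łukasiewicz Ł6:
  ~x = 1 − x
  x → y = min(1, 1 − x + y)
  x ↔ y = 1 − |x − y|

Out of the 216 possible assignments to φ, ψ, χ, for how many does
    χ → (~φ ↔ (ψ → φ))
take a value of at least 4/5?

value 1: 117 assignments (counts)
value 4/5: 33 assignments (counts)
value 3/5: 26 assignments
value 2/5: 20 assignments
value 1/5: 13 assignments
value 0: 7 assignments
So 150 of the 216 assignments meet the threshold.

150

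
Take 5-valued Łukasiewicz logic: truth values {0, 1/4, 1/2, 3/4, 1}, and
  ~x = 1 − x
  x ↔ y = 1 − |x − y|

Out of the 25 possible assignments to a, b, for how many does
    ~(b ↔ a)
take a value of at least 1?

value 1: 2 assignments (counts)
value 3/4: 4 assignments
value 1/2: 6 assignments
value 1/4: 8 assignments
value 0: 5 assignments
So 2 of the 25 assignments meet the threshold.

2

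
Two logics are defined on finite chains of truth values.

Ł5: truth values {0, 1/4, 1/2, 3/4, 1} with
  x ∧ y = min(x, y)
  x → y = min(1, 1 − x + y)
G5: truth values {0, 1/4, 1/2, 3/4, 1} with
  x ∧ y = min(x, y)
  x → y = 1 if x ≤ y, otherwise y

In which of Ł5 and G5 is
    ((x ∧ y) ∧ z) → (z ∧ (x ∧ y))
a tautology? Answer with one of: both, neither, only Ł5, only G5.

In Ł5: every assignment gives 1 — tautology.
In G5: every assignment gives 1 — tautology.

both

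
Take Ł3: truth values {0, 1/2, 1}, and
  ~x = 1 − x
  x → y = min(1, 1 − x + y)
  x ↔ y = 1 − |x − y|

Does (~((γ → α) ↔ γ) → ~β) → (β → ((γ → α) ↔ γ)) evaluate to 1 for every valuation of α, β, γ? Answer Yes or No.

At α = 1, β = 1, γ = 1/2, for instance:
γ → α = 1/2 → 1 = 1
(γ → α) ↔ γ = 1 ↔ 1/2 = 1/2
~((γ → α) ↔ γ) = ~1/2 = 1/2
~β = ~1 = 0
~((γ → α) ↔ γ) → ~β = 1/2 → 0 = 1/2
β → ((γ → α) ↔ γ) = 1 → 1/2 = 1/2
(~((γ → α) ↔ γ) → ~β) → (β → ((γ → α) ↔ γ)) = 1/2 → 1/2 = 1
and checking the remaining 26 assignments likewise gives ≥ 1 in every case.

Yes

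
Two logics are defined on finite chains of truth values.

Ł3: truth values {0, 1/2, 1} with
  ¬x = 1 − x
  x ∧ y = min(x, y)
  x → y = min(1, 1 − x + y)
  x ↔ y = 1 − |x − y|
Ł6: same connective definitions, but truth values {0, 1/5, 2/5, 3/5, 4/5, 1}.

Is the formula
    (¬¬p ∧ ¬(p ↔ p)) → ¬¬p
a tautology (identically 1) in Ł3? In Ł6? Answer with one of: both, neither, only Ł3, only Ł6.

In Ł3: every assignment gives 1 — tautology.
In Ł6: every assignment gives 1 — tautology.

both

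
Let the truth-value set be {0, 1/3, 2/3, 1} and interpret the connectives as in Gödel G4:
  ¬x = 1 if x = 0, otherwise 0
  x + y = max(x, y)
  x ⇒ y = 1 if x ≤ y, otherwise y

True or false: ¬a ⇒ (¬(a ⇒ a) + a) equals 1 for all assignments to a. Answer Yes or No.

No

Counterexample: take a = 0.
¬a = ¬0 = 1
a ⇒ a = 0 ⇒ 0 = 1
¬(a ⇒ a) = ¬1 = 0
¬(a ⇒ a) + a = 0 + 0 = 0
¬a ⇒ (¬(a ⇒ a) + a) = 1 ⇒ 0 = 0
This gives 0 ≠ 1.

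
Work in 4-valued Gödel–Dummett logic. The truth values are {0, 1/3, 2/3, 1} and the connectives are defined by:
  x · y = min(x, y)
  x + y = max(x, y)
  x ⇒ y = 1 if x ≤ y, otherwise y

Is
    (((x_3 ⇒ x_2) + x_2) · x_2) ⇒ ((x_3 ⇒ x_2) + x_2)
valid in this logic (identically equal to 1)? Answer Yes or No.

x_2 = 0, x_3 = 0 ↦ 1
x_2 = 0, x_3 = 1/3 ↦ 1
x_2 = 0, x_3 = 2/3 ↦ 1
x_2 = 0, x_3 = 1 ↦ 1
x_2 = 1/3, x_3 = 0 ↦ 1
x_2 = 1/3, x_3 = 1/3 ↦ 1
x_2 = 1/3, x_3 = 2/3 ↦ 1
x_2 = 1/3, x_3 = 1 ↦ 1
x_2 = 2/3, x_3 = 0 ↦ 1
x_2 = 2/3, x_3 = 1/3 ↦ 1
x_2 = 2/3, x_3 = 2/3 ↦ 1
x_2 = 2/3, x_3 = 1 ↦ 1
x_2 = 1, x_3 = 0 ↦ 1
x_2 = 1, x_3 = 1/3 ↦ 1
x_2 = 1, x_3 = 2/3 ↦ 1
x_2 = 1, x_3 = 1 ↦ 1
Every assignment gives a value ≥ 1.

Yes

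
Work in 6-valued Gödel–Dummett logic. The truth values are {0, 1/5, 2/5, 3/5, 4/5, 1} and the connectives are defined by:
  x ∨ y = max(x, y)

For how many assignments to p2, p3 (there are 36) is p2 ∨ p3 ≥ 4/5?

20

value 1: 11 assignments (counts)
value 4/5: 9 assignments (counts)
value 3/5: 7 assignments
value 2/5: 5 assignments
value 1/5: 3 assignments
value 0: 1 assignment
So 20 of the 36 assignments meet the threshold.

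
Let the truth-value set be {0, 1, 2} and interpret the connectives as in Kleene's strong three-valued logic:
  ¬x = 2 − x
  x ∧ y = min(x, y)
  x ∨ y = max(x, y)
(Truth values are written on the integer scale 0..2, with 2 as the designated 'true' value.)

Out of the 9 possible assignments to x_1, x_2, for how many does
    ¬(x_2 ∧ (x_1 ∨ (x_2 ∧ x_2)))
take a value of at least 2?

3

x_1 = 0, x_2 = 0 ↦ 2  ≥
x_1 = 0, x_2 = 1 ↦ 1  <
x_1 = 0, x_2 = 2 ↦ 0  <
x_1 = 1, x_2 = 0 ↦ 2  ≥
x_1 = 1, x_2 = 1 ↦ 1  <
x_1 = 1, x_2 = 2 ↦ 0  <
x_1 = 2, x_2 = 0 ↦ 2  ≥
x_1 = 2, x_2 = 1 ↦ 1  <
x_1 = 2, x_2 = 2 ↦ 0  <
So 3 of the 9 assignments meet the threshold.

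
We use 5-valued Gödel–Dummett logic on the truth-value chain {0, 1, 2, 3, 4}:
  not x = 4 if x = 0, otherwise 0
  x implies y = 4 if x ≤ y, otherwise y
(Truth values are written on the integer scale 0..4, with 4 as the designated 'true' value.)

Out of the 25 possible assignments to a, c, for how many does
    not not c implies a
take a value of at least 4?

value 4: 9 assignments (counts)
value 3: 4 assignments
value 2: 4 assignments
value 1: 4 assignments
value 0: 4 assignments
So 9 of the 25 assignments meet the threshold.

9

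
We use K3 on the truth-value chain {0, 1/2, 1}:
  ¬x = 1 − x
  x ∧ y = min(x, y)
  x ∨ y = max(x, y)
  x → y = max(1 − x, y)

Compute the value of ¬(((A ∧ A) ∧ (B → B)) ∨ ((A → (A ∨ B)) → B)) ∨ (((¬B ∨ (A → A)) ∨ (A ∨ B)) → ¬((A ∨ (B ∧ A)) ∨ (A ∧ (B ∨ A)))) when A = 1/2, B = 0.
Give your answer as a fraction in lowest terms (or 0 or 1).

1/2

A ∧ A = 1/2 ∧ 1/2 = 1/2
B → B = 0 → 0 = 1
(A ∧ A) ∧ (B → B) = 1/2 ∧ 1 = 1/2
A ∨ B = 1/2 ∨ 0 = 1/2
A → (A ∨ B) = 1/2 → 1/2 = 1/2
(A → (A ∨ B)) → B = 1/2 → 0 = 1/2
((A ∧ A) ∧ (B → B)) ∨ ((A → (A ∨ B)) → B) = 1/2 ∨ 1/2 = 1/2
¬(((A ∧ A) ∧ (B → B)) ∨ ((A → (A ∨ B)) → B)) = ¬1/2 = 1/2
¬B = ¬0 = 1
A → A = 1/2 → 1/2 = 1/2
¬B ∨ (A → A) = 1 ∨ 1/2 = 1
A ∨ B = 1/2 ∨ 0 = 1/2
(¬B ∨ (A → A)) ∨ (A ∨ B) = 1 ∨ 1/2 = 1
B ∧ A = 0 ∧ 1/2 = 0
A ∨ (B ∧ A) = 1/2 ∨ 0 = 1/2
B ∨ A = 0 ∨ 1/2 = 1/2
A ∧ (B ∨ A) = 1/2 ∧ 1/2 = 1/2
(A ∨ (B ∧ A)) ∨ (A ∧ (B ∨ A)) = 1/2 ∨ 1/2 = 1/2
¬((A ∨ (B ∧ A)) ∨ (A ∧ (B ∨ A))) = ¬1/2 = 1/2
((¬B ∨ (A → A)) ∨ (A ∨ B)) → ¬((A ∨ (B ∧ A)) ∨ (A ∧ (B ∨ A))) = 1 → 1/2 = 1/2
¬(((A ∧ A) ∧ (B → B)) ∨ ((A → (A ∨ B)) → B)) ∨ (((¬B ∨ (A → A)) ∨ (A ∨ B)) → ¬((A ∨ (B ∧ A)) ∨ (A ∧ (B ∨ A)))) = 1/2 ∨ 1/2 = 1/2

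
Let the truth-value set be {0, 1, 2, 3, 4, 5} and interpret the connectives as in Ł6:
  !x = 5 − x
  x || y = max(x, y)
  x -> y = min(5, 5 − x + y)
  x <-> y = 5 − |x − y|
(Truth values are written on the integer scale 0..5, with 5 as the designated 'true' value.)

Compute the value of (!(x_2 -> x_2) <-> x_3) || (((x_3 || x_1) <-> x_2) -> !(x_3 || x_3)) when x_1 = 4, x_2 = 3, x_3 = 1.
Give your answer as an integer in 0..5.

x_2 -> x_2 = 3 -> 3 = 5
!(x_2 -> x_2) = !5 = 0
!(x_2 -> x_2) <-> x_3 = 0 <-> 1 = 4
x_3 || x_1 = 1 || 4 = 4
(x_3 || x_1) <-> x_2 = 4 <-> 3 = 4
x_3 || x_3 = 1 || 1 = 1
!(x_3 || x_3) = !1 = 4
((x_3 || x_1) <-> x_2) -> !(x_3 || x_3) = 4 -> 4 = 5
(!(x_2 -> x_2) <-> x_3) || (((x_3 || x_1) <-> x_2) -> !(x_3 || x_3)) = 4 || 5 = 5

5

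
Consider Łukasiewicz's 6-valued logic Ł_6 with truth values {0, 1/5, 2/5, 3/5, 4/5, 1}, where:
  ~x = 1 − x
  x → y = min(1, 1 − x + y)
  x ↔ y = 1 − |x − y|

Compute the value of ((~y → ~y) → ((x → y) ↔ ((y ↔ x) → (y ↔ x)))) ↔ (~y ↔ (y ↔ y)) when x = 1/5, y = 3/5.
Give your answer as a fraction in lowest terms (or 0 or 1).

~y = ~3/5 = 2/5
~y = ~3/5 = 2/5
~y → ~y = 2/5 → 2/5 = 1
x → y = 1/5 → 3/5 = 1
y ↔ x = 3/5 ↔ 1/5 = 3/5
y ↔ x = 3/5 ↔ 1/5 = 3/5
(y ↔ x) → (y ↔ x) = 3/5 → 3/5 = 1
(x → y) ↔ ((y ↔ x) → (y ↔ x)) = 1 ↔ 1 = 1
(~y → ~y) → ((x → y) ↔ ((y ↔ x) → (y ↔ x))) = 1 → 1 = 1
~y = ~3/5 = 2/5
y ↔ y = 3/5 ↔ 3/5 = 1
~y ↔ (y ↔ y) = 2/5 ↔ 1 = 2/5
((~y → ~y) → ((x → y) ↔ ((y ↔ x) → (y ↔ x)))) ↔ (~y ↔ (y ↔ y)) = 1 ↔ 2/5 = 2/5

2/5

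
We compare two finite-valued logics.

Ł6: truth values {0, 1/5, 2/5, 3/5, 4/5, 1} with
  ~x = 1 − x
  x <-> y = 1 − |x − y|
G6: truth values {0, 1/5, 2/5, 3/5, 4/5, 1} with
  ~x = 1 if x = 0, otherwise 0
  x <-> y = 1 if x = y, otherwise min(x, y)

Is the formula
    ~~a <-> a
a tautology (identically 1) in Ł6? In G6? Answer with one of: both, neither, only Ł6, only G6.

In Ł6: every assignment gives 1 — tautology.
In G6: at a = 1/5 the value is 1/5 — not a tautology.

only Ł6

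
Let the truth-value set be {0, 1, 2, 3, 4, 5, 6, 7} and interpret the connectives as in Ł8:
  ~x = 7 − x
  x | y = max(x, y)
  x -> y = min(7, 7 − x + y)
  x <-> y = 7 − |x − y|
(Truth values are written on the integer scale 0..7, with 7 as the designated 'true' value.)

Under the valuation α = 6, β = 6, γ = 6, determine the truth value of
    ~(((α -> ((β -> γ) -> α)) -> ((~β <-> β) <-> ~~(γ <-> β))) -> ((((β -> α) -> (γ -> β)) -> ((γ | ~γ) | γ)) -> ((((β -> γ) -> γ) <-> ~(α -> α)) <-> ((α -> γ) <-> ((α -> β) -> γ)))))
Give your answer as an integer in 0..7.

β -> γ = 6 -> 6 = 7
(β -> γ) -> α = 7 -> 6 = 6
α -> ((β -> γ) -> α) = 6 -> 6 = 7
~β = ~6 = 1
~β <-> β = 1 <-> 6 = 2
γ <-> β = 6 <-> 6 = 7
~(γ <-> β) = ~7 = 0
~~(γ <-> β) = ~0 = 7
(~β <-> β) <-> ~~(γ <-> β) = 2 <-> 7 = 2
(α -> ((β -> γ) -> α)) -> ((~β <-> β) <-> ~~(γ <-> β)) = 7 -> 2 = 2
β -> α = 6 -> 6 = 7
γ -> β = 6 -> 6 = 7
(β -> α) -> (γ -> β) = 7 -> 7 = 7
~γ = ~6 = 1
γ | ~γ = 6 | 1 = 6
(γ | ~γ) | γ = 6 | 6 = 6
((β -> α) -> (γ -> β)) -> ((γ | ~γ) | γ) = 7 -> 6 = 6
β -> γ = 6 -> 6 = 7
(β -> γ) -> γ = 7 -> 6 = 6
α -> α = 6 -> 6 = 7
~(α -> α) = ~7 = 0
((β -> γ) -> γ) <-> ~(α -> α) = 6 <-> 0 = 1
α -> γ = 6 -> 6 = 7
α -> β = 6 -> 6 = 7
(α -> β) -> γ = 7 -> 6 = 6
(α -> γ) <-> ((α -> β) -> γ) = 7 <-> 6 = 6
(((β -> γ) -> γ) <-> ~(α -> α)) <-> ((α -> γ) <-> ((α -> β) -> γ)) = 1 <-> 6 = 2
(((β -> α) -> (γ -> β)) -> ((γ | ~γ) | γ)) -> ((((β -> γ) -> γ) <-> ~(α -> α)) <-> ((α -> γ) <-> ((α -> β) -> γ))) = 6 -> 2 = 3
((α -> ((β -> γ) -> α)) -> ((~β <-> β) <-> ~~(γ <-> β))) -> ((((β -> α) -> (γ -> β)) -> ((γ | ~γ) | γ)) -> ((((β -> γ) -> γ) <-> ~(α -> α)) <-> ((α -> γ) <-> ((α -> β) -> γ)))) = 2 -> 3 = 7
~(((α -> ((β -> γ) -> α)) -> ((~β <-> β) <-> ~~(γ <-> β))) -> ((((β -> α) -> (γ -> β)) -> ((γ | ~γ) | γ)) -> ((((β -> γ) -> γ) <-> ~(α -> α)) <-> ((α -> γ) <-> ((α -> β) -> γ))))) = ~7 = 0

0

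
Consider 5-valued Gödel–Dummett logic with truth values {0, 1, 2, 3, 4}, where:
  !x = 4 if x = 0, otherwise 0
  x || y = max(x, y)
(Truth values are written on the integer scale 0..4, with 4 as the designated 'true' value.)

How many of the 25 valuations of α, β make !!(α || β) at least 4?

value 4: 24 assignments (counts)
value 0: 1 assignment
So 24 of the 25 assignments meet the threshold.

24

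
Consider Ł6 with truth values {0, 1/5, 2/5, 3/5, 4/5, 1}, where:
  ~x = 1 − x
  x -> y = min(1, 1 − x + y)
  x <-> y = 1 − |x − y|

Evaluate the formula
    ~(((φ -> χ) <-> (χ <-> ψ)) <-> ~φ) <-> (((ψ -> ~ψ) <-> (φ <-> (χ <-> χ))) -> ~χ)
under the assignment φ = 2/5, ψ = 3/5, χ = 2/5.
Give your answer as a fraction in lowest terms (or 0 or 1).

φ -> χ = 2/5 -> 2/5 = 1
χ <-> ψ = 2/5 <-> 3/5 = 4/5
(φ -> χ) <-> (χ <-> ψ) = 1 <-> 4/5 = 4/5
~φ = ~2/5 = 3/5
((φ -> χ) <-> (χ <-> ψ)) <-> ~φ = 4/5 <-> 3/5 = 4/5
~(((φ -> χ) <-> (χ <-> ψ)) <-> ~φ) = ~4/5 = 1/5
~ψ = ~3/5 = 2/5
ψ -> ~ψ = 3/5 -> 2/5 = 4/5
χ <-> χ = 2/5 <-> 2/5 = 1
φ <-> (χ <-> χ) = 2/5 <-> 1 = 2/5
(ψ -> ~ψ) <-> (φ <-> (χ <-> χ)) = 4/5 <-> 2/5 = 3/5
~χ = ~2/5 = 3/5
((ψ -> ~ψ) <-> (φ <-> (χ <-> χ))) -> ~χ = 3/5 -> 3/5 = 1
~(((φ -> χ) <-> (χ <-> ψ)) <-> ~φ) <-> (((ψ -> ~ψ) <-> (φ <-> (χ <-> χ))) -> ~χ) = 1/5 <-> 1 = 1/5

1/5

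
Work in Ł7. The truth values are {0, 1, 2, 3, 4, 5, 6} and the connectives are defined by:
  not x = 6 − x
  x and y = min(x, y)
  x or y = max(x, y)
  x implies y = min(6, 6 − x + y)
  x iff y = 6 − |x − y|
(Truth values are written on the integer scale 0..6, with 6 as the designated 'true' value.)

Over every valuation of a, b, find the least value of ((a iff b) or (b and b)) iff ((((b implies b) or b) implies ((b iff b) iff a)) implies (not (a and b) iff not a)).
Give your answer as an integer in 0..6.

3

Take a = 0, b = 3:
a iff b = 0 iff 3 = 3
b and b = 3 and 3 = 3
(a iff b) or (b and b) = 3 or 3 = 3
b implies b = 3 implies 3 = 6
(b implies b) or b = 6 or 3 = 6
b iff b = 3 iff 3 = 6
(b iff b) iff a = 6 iff 0 = 0
((b implies b) or b) implies ((b iff b) iff a) = 6 implies 0 = 0
a and b = 0 and 3 = 0
not (a and b) = not 0 = 6
not a = not 0 = 6
not (a and b) iff not a = 6 iff 6 = 6
(((b implies b) or b) implies ((b iff b) iff a)) implies (not (a and b) iff not a) = 0 implies 6 = 6
((a iff b) or (b and b)) iff ((((b implies b) or b) implies ((b iff b) iff a)) implies (not (a and b) iff not a)) = 3 iff 6 = 3
No assignment yields a value below 3, so this is the minimum.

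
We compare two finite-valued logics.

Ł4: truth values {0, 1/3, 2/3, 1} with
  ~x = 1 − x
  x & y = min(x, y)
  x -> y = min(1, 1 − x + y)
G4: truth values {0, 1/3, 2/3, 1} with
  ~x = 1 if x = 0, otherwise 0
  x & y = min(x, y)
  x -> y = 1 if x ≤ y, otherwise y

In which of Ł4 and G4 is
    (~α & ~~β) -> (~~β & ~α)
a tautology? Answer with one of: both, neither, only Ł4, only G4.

In Ł4: every assignment gives 1 — tautology.
In G4: every assignment gives 1 — tautology.

both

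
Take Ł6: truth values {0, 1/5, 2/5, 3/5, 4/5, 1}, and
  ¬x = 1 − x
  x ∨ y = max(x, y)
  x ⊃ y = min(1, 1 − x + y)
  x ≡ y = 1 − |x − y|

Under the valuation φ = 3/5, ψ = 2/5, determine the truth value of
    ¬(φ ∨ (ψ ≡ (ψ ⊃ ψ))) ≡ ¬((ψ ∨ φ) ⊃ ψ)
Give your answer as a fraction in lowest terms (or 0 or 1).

4/5

ψ ⊃ ψ = 2/5 ⊃ 2/5 = 1
ψ ≡ (ψ ⊃ ψ) = 2/5 ≡ 1 = 2/5
φ ∨ (ψ ≡ (ψ ⊃ ψ)) = 3/5 ∨ 2/5 = 3/5
¬(φ ∨ (ψ ≡ (ψ ⊃ ψ))) = ¬3/5 = 2/5
ψ ∨ φ = 2/5 ∨ 3/5 = 3/5
(ψ ∨ φ) ⊃ ψ = 3/5 ⊃ 2/5 = 4/5
¬((ψ ∨ φ) ⊃ ψ) = ¬4/5 = 1/5
¬(φ ∨ (ψ ≡ (ψ ⊃ ψ))) ≡ ¬((ψ ∨ φ) ⊃ ψ) = 2/5 ≡ 1/5 = 4/5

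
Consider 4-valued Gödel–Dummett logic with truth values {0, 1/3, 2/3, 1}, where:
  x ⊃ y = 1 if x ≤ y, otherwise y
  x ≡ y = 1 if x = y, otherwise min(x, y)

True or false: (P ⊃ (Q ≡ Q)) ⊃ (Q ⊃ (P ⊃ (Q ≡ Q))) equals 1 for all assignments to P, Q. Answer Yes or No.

Yes

P = 0, Q = 0 ↦ 1
P = 0, Q = 1/3 ↦ 1
P = 0, Q = 2/3 ↦ 1
P = 0, Q = 1 ↦ 1
P = 1/3, Q = 0 ↦ 1
P = 1/3, Q = 1/3 ↦ 1
P = 1/3, Q = 2/3 ↦ 1
P = 1/3, Q = 1 ↦ 1
P = 2/3, Q = 0 ↦ 1
P = 2/3, Q = 1/3 ↦ 1
P = 2/3, Q = 2/3 ↦ 1
P = 2/3, Q = 1 ↦ 1
P = 1, Q = 0 ↦ 1
P = 1, Q = 1/3 ↦ 1
P = 1, Q = 2/3 ↦ 1
P = 1, Q = 1 ↦ 1
Every assignment gives a value ≥ 1.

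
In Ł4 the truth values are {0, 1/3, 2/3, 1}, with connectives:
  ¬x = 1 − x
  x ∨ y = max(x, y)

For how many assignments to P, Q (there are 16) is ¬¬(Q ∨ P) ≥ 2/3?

12

P = 0, Q = 0 ↦ 0  <
P = 0, Q = 1/3 ↦ 1/3  <
P = 0, Q = 2/3 ↦ 2/3  ≥
P = 0, Q = 1 ↦ 1  ≥
P = 1/3, Q = 0 ↦ 1/3  <
P = 1/3, Q = 1/3 ↦ 1/3  <
P = 1/3, Q = 2/3 ↦ 2/3  ≥
P = 1/3, Q = 1 ↦ 1  ≥
P = 2/3, Q = 0 ↦ 2/3  ≥
P = 2/3, Q = 1/3 ↦ 2/3  ≥
P = 2/3, Q = 2/3 ↦ 2/3  ≥
P = 2/3, Q = 1 ↦ 1  ≥
P = 1, Q = 0 ↦ 1  ≥
P = 1, Q = 1/3 ↦ 1  ≥
P = 1, Q = 2/3 ↦ 1  ≥
P = 1, Q = 1 ↦ 1  ≥
So 12 of the 16 assignments meet the threshold.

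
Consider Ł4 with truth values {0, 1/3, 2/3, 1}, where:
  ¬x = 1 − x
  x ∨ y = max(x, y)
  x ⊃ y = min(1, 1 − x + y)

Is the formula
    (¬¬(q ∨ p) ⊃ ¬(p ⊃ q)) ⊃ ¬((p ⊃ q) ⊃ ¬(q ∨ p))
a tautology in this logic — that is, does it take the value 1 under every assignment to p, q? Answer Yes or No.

Counterexample: take p = 0, q = 0.
q ∨ p = 0 ∨ 0 = 0
¬(q ∨ p) = ¬0 = 1
¬¬(q ∨ p) = ¬1 = 0
p ⊃ q = 0 ⊃ 0 = 1
¬(p ⊃ q) = ¬1 = 0
¬¬(q ∨ p) ⊃ ¬(p ⊃ q) = 0 ⊃ 0 = 1
(p ⊃ q) ⊃ ¬(q ∨ p) = 1 ⊃ 1 = 1
¬((p ⊃ q) ⊃ ¬(q ∨ p)) = ¬1 = 0
(¬¬(q ∨ p) ⊃ ¬(p ⊃ q)) ⊃ ¬((p ⊃ q) ⊃ ¬(q ∨ p)) = 1 ⊃ 0 = 0
This gives 0 ≠ 1.

No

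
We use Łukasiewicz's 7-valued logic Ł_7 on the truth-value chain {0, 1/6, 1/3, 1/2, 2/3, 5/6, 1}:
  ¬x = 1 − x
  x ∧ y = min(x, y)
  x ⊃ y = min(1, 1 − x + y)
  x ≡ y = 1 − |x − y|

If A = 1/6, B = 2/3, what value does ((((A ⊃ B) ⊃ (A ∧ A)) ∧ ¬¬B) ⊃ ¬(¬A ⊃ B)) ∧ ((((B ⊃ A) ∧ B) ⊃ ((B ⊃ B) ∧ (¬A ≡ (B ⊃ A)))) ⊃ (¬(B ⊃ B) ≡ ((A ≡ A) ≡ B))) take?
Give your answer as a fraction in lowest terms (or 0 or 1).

A ⊃ B = 1/6 ⊃ 2/3 = 1
A ∧ A = 1/6 ∧ 1/6 = 1/6
(A ⊃ B) ⊃ (A ∧ A) = 1 ⊃ 1/6 = 1/6
¬B = ¬2/3 = 1/3
¬¬B = ¬1/3 = 2/3
((A ⊃ B) ⊃ (A ∧ A)) ∧ ¬¬B = 1/6 ∧ 2/3 = 1/6
¬A = ¬1/6 = 5/6
¬A ⊃ B = 5/6 ⊃ 2/3 = 5/6
¬(¬A ⊃ B) = ¬5/6 = 1/6
(((A ⊃ B) ⊃ (A ∧ A)) ∧ ¬¬B) ⊃ ¬(¬A ⊃ B) = 1/6 ⊃ 1/6 = 1
B ⊃ A = 2/3 ⊃ 1/6 = 1/2
(B ⊃ A) ∧ B = 1/2 ∧ 2/3 = 1/2
B ⊃ B = 2/3 ⊃ 2/3 = 1
¬A = ¬1/6 = 5/6
B ⊃ A = 2/3 ⊃ 1/6 = 1/2
¬A ≡ (B ⊃ A) = 5/6 ≡ 1/2 = 2/3
(B ⊃ B) ∧ (¬A ≡ (B ⊃ A)) = 1 ∧ 2/3 = 2/3
((B ⊃ A) ∧ B) ⊃ ((B ⊃ B) ∧ (¬A ≡ (B ⊃ A))) = 1/2 ⊃ 2/3 = 1
B ⊃ B = 2/3 ⊃ 2/3 = 1
¬(B ⊃ B) = ¬1 = 0
A ≡ A = 1/6 ≡ 1/6 = 1
(A ≡ A) ≡ B = 1 ≡ 2/3 = 2/3
¬(B ⊃ B) ≡ ((A ≡ A) ≡ B) = 0 ≡ 2/3 = 1/3
(((B ⊃ A) ∧ B) ⊃ ((B ⊃ B) ∧ (¬A ≡ (B ⊃ A)))) ⊃ (¬(B ⊃ B) ≡ ((A ≡ A) ≡ B)) = 1 ⊃ 1/3 = 1/3
((((A ⊃ B) ⊃ (A ∧ A)) ∧ ¬¬B) ⊃ ¬(¬A ⊃ B)) ∧ ((((B ⊃ A) ∧ B) ⊃ ((B ⊃ B) ∧ (¬A ≡ (B ⊃ A)))) ⊃ (¬(B ⊃ B) ≡ ((A ≡ A) ≡ B))) = 1 ∧ 1/3 = 1/3

1/3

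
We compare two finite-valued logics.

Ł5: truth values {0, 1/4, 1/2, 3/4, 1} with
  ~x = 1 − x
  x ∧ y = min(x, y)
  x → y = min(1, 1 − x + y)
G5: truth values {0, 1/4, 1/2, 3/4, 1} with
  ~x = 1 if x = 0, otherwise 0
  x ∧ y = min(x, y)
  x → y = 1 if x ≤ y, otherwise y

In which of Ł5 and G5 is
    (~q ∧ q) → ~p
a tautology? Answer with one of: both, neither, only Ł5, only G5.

In Ł5: at p = 3/4, q = 1/2 the value is 3/4 — not a tautology.
In G5: every assignment gives 1 — tautology.

only G5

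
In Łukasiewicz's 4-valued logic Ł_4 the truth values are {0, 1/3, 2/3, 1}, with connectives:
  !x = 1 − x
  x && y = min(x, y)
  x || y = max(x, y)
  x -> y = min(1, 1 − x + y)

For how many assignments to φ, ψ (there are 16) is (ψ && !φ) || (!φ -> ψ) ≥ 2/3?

13

φ = 0, ψ = 0 ↦ 0  <
φ = 0, ψ = 1/3 ↦ 1/3  <
φ = 0, ψ = 2/3 ↦ 2/3  ≥
φ = 0, ψ = 1 ↦ 1  ≥
φ = 1/3, ψ = 0 ↦ 1/3  <
φ = 1/3, ψ = 1/3 ↦ 2/3  ≥
φ = 1/3, ψ = 2/3 ↦ 1  ≥
φ = 1/3, ψ = 1 ↦ 1  ≥
φ = 2/3, ψ = 0 ↦ 2/3  ≥
φ = 2/3, ψ = 1/3 ↦ 1  ≥
φ = 2/3, ψ = 2/3 ↦ 1  ≥
φ = 2/3, ψ = 1 ↦ 1  ≥
φ = 1, ψ = 0 ↦ 1  ≥
φ = 1, ψ = 1/3 ↦ 1  ≥
φ = 1, ψ = 2/3 ↦ 1  ≥
φ = 1, ψ = 1 ↦ 1  ≥
So 13 of the 16 assignments meet the threshold.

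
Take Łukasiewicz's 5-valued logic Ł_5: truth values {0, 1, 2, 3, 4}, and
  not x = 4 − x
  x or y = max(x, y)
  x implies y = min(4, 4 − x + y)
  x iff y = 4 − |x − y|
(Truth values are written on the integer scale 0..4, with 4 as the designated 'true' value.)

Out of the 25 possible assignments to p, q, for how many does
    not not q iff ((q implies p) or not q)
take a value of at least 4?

value 4: 3 assignments (counts)
value 3: 5 assignments
value 2: 6 assignments
value 1: 5 assignments
value 0: 6 assignments
So 3 of the 25 assignments meet the threshold.

3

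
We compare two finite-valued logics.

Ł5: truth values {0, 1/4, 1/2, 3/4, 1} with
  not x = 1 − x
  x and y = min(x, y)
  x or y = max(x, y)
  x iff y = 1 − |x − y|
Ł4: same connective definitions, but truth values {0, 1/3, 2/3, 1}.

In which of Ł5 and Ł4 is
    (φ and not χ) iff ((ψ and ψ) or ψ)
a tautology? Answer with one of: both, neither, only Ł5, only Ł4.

neither

In Ł5: at φ = 0, ψ = 1/4, χ = 0 the value is 3/4 — not a tautology.
In Ł4: at φ = 0, ψ = 1/3, χ = 0 the value is 2/3 — not a tautology.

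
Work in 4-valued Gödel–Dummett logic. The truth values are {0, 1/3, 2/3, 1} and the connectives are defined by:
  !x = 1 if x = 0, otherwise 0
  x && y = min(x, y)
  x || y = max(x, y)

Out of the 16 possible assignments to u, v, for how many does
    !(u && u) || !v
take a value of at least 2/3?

u = 0, v = 0 ↦ 1  ≥
u = 0, v = 1/3 ↦ 1  ≥
u = 0, v = 2/3 ↦ 1  ≥
u = 0, v = 1 ↦ 1  ≥
u = 1/3, v = 0 ↦ 1  ≥
u = 1/3, v = 1/3 ↦ 0  <
u = 1/3, v = 2/3 ↦ 0  <
u = 1/3, v = 1 ↦ 0  <
u = 2/3, v = 0 ↦ 1  ≥
u = 2/3, v = 1/3 ↦ 0  <
u = 2/3, v = 2/3 ↦ 0  <
u = 2/3, v = 1 ↦ 0  <
u = 1, v = 0 ↦ 1  ≥
u = 1, v = 1/3 ↦ 0  <
u = 1, v = 2/3 ↦ 0  <
u = 1, v = 1 ↦ 0  <
So 7 of the 16 assignments meet the threshold.

7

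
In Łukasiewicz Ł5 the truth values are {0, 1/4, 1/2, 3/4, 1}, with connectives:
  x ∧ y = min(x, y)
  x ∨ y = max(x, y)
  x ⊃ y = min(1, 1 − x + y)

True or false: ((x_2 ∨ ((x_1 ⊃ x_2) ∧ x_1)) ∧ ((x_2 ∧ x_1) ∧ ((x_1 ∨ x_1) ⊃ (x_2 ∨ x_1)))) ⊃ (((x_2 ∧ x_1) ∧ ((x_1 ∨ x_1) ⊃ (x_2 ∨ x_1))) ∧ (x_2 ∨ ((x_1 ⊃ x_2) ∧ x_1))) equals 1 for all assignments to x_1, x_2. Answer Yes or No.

Yes

At x_1 = 1/2, x_2 = 1/4, for instance:
x_1 ⊃ x_2 = 1/2 ⊃ 1/4 = 3/4
(x_1 ⊃ x_2) ∧ x_1 = 3/4 ∧ 1/2 = 1/2
x_2 ∨ ((x_1 ⊃ x_2) ∧ x_1) = 1/4 ∨ 1/2 = 1/2
x_2 ∧ x_1 = 1/4 ∧ 1/2 = 1/4
x_1 ∨ x_1 = 1/2 ∨ 1/2 = 1/2
x_2 ∨ x_1 = 1/4 ∨ 1/2 = 1/2
(x_1 ∨ x_1) ⊃ (x_2 ∨ x_1) = 1/2 ⊃ 1/2 = 1
(x_2 ∧ x_1) ∧ ((x_1 ∨ x_1) ⊃ (x_2 ∨ x_1)) = 1/4 ∧ 1 = 1/4
(x_2 ∨ ((x_1 ⊃ x_2) ∧ x_1)) ∧ ((x_2 ∧ x_1) ∧ ((x_1 ∨ x_1) ⊃ (x_2 ∨ x_1))) = 1/2 ∧ 1/4 = 1/4
((x_2 ∧ x_1) ∧ ((x_1 ∨ x_1) ⊃ (x_2 ∨ x_1))) ∧ (x_2 ∨ ((x_1 ⊃ x_2) ∧ x_1)) = 1/4 ∧ 1/2 = 1/4
((x_2 ∨ ((x_1 ⊃ x_2) ∧ x_1)) ∧ ((x_2 ∧ x_1) ∧ ((x_1 ∨ x_1) ⊃ (x_2 ∨ x_1)))) ⊃ (((x_2 ∧ x_1) ∧ ((x_1 ∨ x_1) ⊃ (x_2 ∨ x_1))) ∧ (x_2 ∨ ((x_1 ⊃ x_2) ∧ x_1))) = 1/4 ⊃ 1/4 = 1
and checking the remaining 24 assignments likewise gives ≥ 1 in every case.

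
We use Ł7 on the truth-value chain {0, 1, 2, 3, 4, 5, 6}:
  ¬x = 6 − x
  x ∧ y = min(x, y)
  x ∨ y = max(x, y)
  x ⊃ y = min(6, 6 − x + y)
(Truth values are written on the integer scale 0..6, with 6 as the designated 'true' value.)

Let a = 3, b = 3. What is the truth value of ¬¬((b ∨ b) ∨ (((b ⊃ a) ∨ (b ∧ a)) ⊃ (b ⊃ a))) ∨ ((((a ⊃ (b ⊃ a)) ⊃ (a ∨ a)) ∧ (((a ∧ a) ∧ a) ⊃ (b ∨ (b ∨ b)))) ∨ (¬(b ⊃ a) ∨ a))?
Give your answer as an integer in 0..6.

6

b ∨ b = 3 ∨ 3 = 3
b ⊃ a = 3 ⊃ 3 = 6
b ∧ a = 3 ∧ 3 = 3
(b ⊃ a) ∨ (b ∧ a) = 6 ∨ 3 = 6
b ⊃ a = 3 ⊃ 3 = 6
((b ⊃ a) ∨ (b ∧ a)) ⊃ (b ⊃ a) = 6 ⊃ 6 = 6
(b ∨ b) ∨ (((b ⊃ a) ∨ (b ∧ a)) ⊃ (b ⊃ a)) = 3 ∨ 6 = 6
¬((b ∨ b) ∨ (((b ⊃ a) ∨ (b ∧ a)) ⊃ (b ⊃ a))) = ¬6 = 0
¬¬((b ∨ b) ∨ (((b ⊃ a) ∨ (b ∧ a)) ⊃ (b ⊃ a))) = ¬0 = 6
b ⊃ a = 3 ⊃ 3 = 6
a ⊃ (b ⊃ a) = 3 ⊃ 6 = 6
a ∨ a = 3 ∨ 3 = 3
(a ⊃ (b ⊃ a)) ⊃ (a ∨ a) = 6 ⊃ 3 = 3
a ∧ a = 3 ∧ 3 = 3
(a ∧ a) ∧ a = 3 ∧ 3 = 3
b ∨ b = 3 ∨ 3 = 3
b ∨ (b ∨ b) = 3 ∨ 3 = 3
((a ∧ a) ∧ a) ⊃ (b ∨ (b ∨ b)) = 3 ⊃ 3 = 6
((a ⊃ (b ⊃ a)) ⊃ (a ∨ a)) ∧ (((a ∧ a) ∧ a) ⊃ (b ∨ (b ∨ b))) = 3 ∧ 6 = 3
b ⊃ a = 3 ⊃ 3 = 6
¬(b ⊃ a) = ¬6 = 0
¬(b ⊃ a) ∨ a = 0 ∨ 3 = 3
(((a ⊃ (b ⊃ a)) ⊃ (a ∨ a)) ∧ (((a ∧ a) ∧ a) ⊃ (b ∨ (b ∨ b)))) ∨ (¬(b ⊃ a) ∨ a) = 3 ∨ 3 = 3
¬¬((b ∨ b) ∨ (((b ⊃ a) ∨ (b ∧ a)) ⊃ (b ⊃ a))) ∨ ((((a ⊃ (b ⊃ a)) ⊃ (a ∨ a)) ∧ (((a ∧ a) ∧ a) ⊃ (b ∨ (b ∨ b)))) ∨ (¬(b ⊃ a) ∨ a)) = 6 ∨ 3 = 6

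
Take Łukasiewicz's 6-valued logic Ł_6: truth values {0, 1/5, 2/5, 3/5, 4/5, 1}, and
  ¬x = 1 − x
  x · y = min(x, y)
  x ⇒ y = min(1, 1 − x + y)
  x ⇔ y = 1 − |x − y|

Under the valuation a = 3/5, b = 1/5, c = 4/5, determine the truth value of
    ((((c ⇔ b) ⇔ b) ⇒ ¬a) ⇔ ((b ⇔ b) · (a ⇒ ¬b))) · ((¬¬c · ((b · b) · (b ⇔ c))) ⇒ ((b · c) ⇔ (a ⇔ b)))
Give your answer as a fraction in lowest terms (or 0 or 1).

3/5

c ⇔ b = 4/5 ⇔ 1/5 = 2/5
(c ⇔ b) ⇔ b = 2/5 ⇔ 1/5 = 4/5
¬a = ¬3/5 = 2/5
((c ⇔ b) ⇔ b) ⇒ ¬a = 4/5 ⇒ 2/5 = 3/5
b ⇔ b = 1/5 ⇔ 1/5 = 1
¬b = ¬1/5 = 4/5
a ⇒ ¬b = 3/5 ⇒ 4/5 = 1
(b ⇔ b) · (a ⇒ ¬b) = 1 · 1 = 1
(((c ⇔ b) ⇔ b) ⇒ ¬a) ⇔ ((b ⇔ b) · (a ⇒ ¬b)) = 3/5 ⇔ 1 = 3/5
¬c = ¬4/5 = 1/5
¬¬c = ¬1/5 = 4/5
b · b = 1/5 · 1/5 = 1/5
b ⇔ c = 1/5 ⇔ 4/5 = 2/5
(b · b) · (b ⇔ c) = 1/5 · 2/5 = 1/5
¬¬c · ((b · b) · (b ⇔ c)) = 4/5 · 1/5 = 1/5
b · c = 1/5 · 4/5 = 1/5
a ⇔ b = 3/5 ⇔ 1/5 = 3/5
(b · c) ⇔ (a ⇔ b) = 1/5 ⇔ 3/5 = 3/5
(¬¬c · ((b · b) · (b ⇔ c))) ⇒ ((b · c) ⇔ (a ⇔ b)) = 1/5 ⇒ 3/5 = 1
((((c ⇔ b) ⇔ b) ⇒ ¬a) ⇔ ((b ⇔ b) · (a ⇒ ¬b))) · ((¬¬c · ((b · b) · (b ⇔ c))) ⇒ ((b · c) ⇔ (a ⇔ b))) = 3/5 · 1 = 3/5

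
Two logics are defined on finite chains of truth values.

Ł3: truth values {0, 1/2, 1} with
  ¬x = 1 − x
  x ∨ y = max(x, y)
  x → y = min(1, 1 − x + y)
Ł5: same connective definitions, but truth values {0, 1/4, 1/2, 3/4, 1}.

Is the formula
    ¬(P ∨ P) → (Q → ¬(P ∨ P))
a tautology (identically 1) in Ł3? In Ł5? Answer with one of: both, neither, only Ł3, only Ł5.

both

In Ł3: every assignment gives 1 — tautology.
In Ł5: every assignment gives 1 — tautology.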